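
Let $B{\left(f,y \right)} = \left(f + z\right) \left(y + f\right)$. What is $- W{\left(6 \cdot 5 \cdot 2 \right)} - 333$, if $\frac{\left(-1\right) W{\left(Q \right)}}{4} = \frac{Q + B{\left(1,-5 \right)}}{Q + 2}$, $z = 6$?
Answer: $- \frac{10259}{31} \approx -330.94$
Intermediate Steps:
$B{\left(f,y \right)} = \left(6 + f\right) \left(f + y\right)$ ($B{\left(f,y \right)} = \left(f + 6\right) \left(y + f\right) = \left(6 + f\right) \left(f + y\right)$)
$W{\left(Q \right)} = - \frac{4 \left(-28 + Q\right)}{2 + Q}$ ($W{\left(Q \right)} = - 4 \frac{Q + \left(1^{2} + 6 \cdot 1 + 6 \left(-5\right) + 1 \left(-5\right)\right)}{Q + 2} = - 4 \frac{Q + \left(1 + 6 - 30 - 5\right)}{2 + Q} = - 4 \frac{Q - 28}{2 + Q} = - 4 \frac{-28 + Q}{2 + Q} = - \frac{4 \left(-28 + Q\right)}{2 + Q}$)
$- W{\left(6 \cdot 5 \cdot 2 \right)} - 333 = - \frac{4 \left(28 - 6 \cdot 5 \cdot 2\right)}{2 + 6 \cdot 5 \cdot 2} - 333 = - \frac{4 \left(28 - 30 \cdot 2\right)}{2 + 30 \cdot 2} - 333 = - \frac{4 \left(28 - 60\right)}{2 + 60} - 333 = - \frac{4 \left(28 - 60\right)}{62} - 333 = - \frac{4 \left(-32\right)}{62} - 333 = \left(-1\right) \left(- \frac{64}{31}\right) - 333 = \frac{64}{31} - 333 = - \frac{10259}{31}$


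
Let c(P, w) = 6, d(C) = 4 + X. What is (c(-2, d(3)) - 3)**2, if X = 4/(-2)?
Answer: 9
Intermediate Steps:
X = -2 (X = 4*(-1/2) = -2)
d(C) = 2 (d(C) = 4 - 2 = 2)
(c(-2, d(3)) - 3)**2 = (6 - 3)**2 = 3**2 = 9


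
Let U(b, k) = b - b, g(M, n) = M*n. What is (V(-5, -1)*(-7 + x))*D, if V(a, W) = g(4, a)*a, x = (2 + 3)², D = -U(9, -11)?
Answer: 0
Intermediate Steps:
U(b, k) = 0
D = 0 (D = -1*0 = 0)
x = 25 (x = 5² = 25)
V(a, W) = 4*a² (V(a, W) = (4*a)*a = 4*a²)
(V(-5, -1)*(-7 + x))*D = ((4*(-5)²)*(-7 + 25))*0 = ((4*25)*18)*0 = (100*18)*0 = 1800*0 = 0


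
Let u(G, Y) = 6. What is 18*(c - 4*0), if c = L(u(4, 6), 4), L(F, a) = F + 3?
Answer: 162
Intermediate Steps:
L(F, a) = 3 + F
c = 9 (c = 3 + 6 = 9)
18*(c - 4*0) = 18*(9 - 4*0) = 18*(9 + 0) = 18*9 = 162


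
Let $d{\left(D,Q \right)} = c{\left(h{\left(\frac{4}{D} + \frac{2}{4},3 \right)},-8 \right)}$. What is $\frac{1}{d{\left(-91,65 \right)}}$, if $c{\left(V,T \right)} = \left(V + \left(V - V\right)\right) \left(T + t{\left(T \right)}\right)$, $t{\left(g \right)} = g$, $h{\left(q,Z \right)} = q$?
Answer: $- \frac{91}{664} \approx -0.13705$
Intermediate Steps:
$c{\left(V,T \right)} = 2 T V$ ($c{\left(V,T \right)} = \left(V + \left(V - V\right)\right) \left(T + T\right) = \left(V + 0\right) 2 T = V 2 T = 2 T V$)
$d{\left(D,Q \right)} = -8 - \frac{64}{D}$ ($d{\left(D,Q \right)} = 2 \left(-8\right) \left(\frac{4}{D} + \frac{2}{4}\right) = 2 \left(-8\right) \left(\frac{4}{D} + 2 \cdot \frac{1}{4}\right) = 2 \left(-8\right) \left(\frac{4}{D} + \frac{1}{2}\right) = 2 \left(-8\right) \left(\frac{1}{2} + \frac{4}{D}\right) = -8 - \frac{64}{D}$)
$\frac{1}{d{\left(-91,65 \right)}} = \frac{1}{-8 - \frac{64}{-91}} = \frac{1}{-8 - - \frac{64}{91}} = \frac{1}{-8 + \frac{64}{91}} = \frac{1}{- \frac{664}{91}} = - \frac{91}{664}$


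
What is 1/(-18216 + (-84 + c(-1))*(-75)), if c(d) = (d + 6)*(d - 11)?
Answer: -1/7416 ≈ -0.00013484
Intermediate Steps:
c(d) = (-11 + d)*(6 + d) (c(d) = (6 + d)*(-11 + d) = (-11 + d)*(6 + d))
1/(-18216 + (-84 + c(-1))*(-75)) = 1/(-18216 + (-84 + (-66 + (-1)**2 - 5*(-1)))*(-75)) = 1/(-18216 + (-84 + (-66 + 1 + 5))*(-75)) = 1/(-18216 + (-84 - 60)*(-75)) = 1/(-18216 - 144*(-75)) = 1/(-18216 + 10800) = 1/(-7416) = -1/7416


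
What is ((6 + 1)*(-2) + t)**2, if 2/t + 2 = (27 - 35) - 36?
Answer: 104329/529 ≈ 197.22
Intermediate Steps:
t = -1/23 (t = 2/(-2 + ((27 - 35) - 36)) = 2/(-2 + (-8 - 36)) = 2/(-2 - 44) = 2/(-46) = 2*(-1/46) = -1/23 ≈ -0.043478)
((6 + 1)*(-2) + t)**2 = ((6 + 1)*(-2) - 1/23)**2 = (7*(-2) - 1/23)**2 = (-14 - 1/23)**2 = (-323/23)**2 = 104329/529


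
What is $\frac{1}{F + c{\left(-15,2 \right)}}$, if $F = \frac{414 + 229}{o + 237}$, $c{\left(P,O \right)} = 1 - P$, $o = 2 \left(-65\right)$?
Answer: $\frac{107}{2355} \approx 0.045435$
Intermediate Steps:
$o = -130$
$F = \frac{643}{107}$ ($F = \frac{414 + 229}{-130 + 237} = \frac{643}{107} \approx 6.0093$)
$\frac{1}{F + c{\left(-15,2 \right)}} = \frac{1}{\frac{643}{107} + \left(1 - -15\right)} = \frac{1}{\frac{643}{107} + \left(1 + 15\right)} = \frac{1}{\frac{643}{107} + 16} = \frac{1}{\frac{2355}{107}} = \frac{107}{2355}$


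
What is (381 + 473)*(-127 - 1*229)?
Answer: -304024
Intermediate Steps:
(381 + 473)*(-127 - 1*229) = 854*(-127 - 229) = 854*(-356) = -304024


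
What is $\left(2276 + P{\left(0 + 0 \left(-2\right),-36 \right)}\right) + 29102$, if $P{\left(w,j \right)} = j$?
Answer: $31342$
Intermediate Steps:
$\left(2276 + P{\left(0 + 0 \left(-2\right),-36 \right)}\right) + 29102 = \left(2276 - 36\right) + 29102 = 2240 + 29102 = 31342$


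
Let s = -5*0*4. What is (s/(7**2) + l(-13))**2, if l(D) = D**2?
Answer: 28561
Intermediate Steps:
s = 0 (s = 0*4 = 0)
(s/(7**2) + l(-13))**2 = (0/(7**2) + (-13)**2)**2 = (0/49 + 169)**2 = (0*(1/49) + 169)**2 = (0 + 169)**2 = 169**2 = 28561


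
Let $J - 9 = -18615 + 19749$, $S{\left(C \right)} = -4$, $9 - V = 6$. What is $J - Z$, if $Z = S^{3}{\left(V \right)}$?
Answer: $1207$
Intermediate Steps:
$V = 3$ ($V = 9 - 6 = 3$)
$J = 1143$ ($J = 9 + \left(-18615 + 19749\right) = 9 + 1134 = 1143$)
$Z = -64$ ($Z = \left(-4\right)^{3} = -64$)
$J - Z = 1143 - -64 = 1143 + 64 = 1207$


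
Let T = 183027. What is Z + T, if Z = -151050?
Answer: 31977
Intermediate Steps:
Z + T = -151050 + 183027 = 31977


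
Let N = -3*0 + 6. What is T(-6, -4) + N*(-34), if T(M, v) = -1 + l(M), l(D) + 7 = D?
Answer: -218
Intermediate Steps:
l(D) = -7 + D
T(M, v) = -8 + M (T(M, v) = -1 + (-7 + M) = -8 + M)
N = 6 (N = 0 + 6 = 6)
T(-6, -4) + N*(-34) = (-8 - 6) + 6*(-34) = -14 - 204 = -218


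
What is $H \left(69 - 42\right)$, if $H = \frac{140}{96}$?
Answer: $\frac{315}{8} \approx 39.375$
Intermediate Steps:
$H = \frac{35}{24}$ ($H = 140 \cdot \frac{1}{96} = \frac{35}{24} \approx 1.4583$)
$H \left(69 - 42\right) = \frac{35 \left(69 - 42\right)}{24} = \frac{35}{24} \cdot 27 = \frac{315}{8}$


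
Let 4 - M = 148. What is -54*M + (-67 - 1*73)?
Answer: 7636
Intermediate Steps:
M = -144 (M = 4 - 1*148 = 4 - 148 = -144)
-54*M + (-67 - 1*73) = -54*(-144) + (-67 - 1*73) = 7776 + (-67 - 73) = 7776 - 140 = 7636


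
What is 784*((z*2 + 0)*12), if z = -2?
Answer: -37632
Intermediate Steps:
784*((z*2 + 0)*12) = 784*((-2*2 + 0)*12) = 784*((-4 + 0)*12) = 784*(-4*12) = 784*(-48) = -37632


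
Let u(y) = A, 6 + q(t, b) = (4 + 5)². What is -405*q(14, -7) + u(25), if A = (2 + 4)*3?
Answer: -30357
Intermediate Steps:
q(t, b) = 75 (q(t, b) = -6 + (4 + 5)² = -6 + 9² = -6 + 81 = 75)
A = 18 (A = 6*3 = 18)
u(y) = 18
-405*q(14, -7) + u(25) = -405*75 + 18 = -30375 + 18 = -30357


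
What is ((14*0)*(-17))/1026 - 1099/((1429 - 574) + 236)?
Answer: -1099/1091 ≈ -1.0073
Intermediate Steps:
((14*0)*(-17))/1026 - 1099/((1429 - 574) + 236) = (0*(-17))*(1/1026) - 1099/(855 + 236) = 0*(1/1026) - 1099/1091 = 0 - 1099*1/1091 = 0 - 1099/1091 = -1099/1091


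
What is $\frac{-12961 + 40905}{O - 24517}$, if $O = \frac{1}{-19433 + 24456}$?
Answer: $- \frac{70181356}{61574445} \approx -1.1398$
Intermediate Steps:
$O = \frac{1}{5023} \approx 0.00019908$
$\frac{-12961 + 40905}{O - 24517} = \frac{-12961 + 40905}{\frac{1}{5023} - 24517} = \frac{27944}{- \frac{123148890}{5023}} = 27944 \left(- \frac{5023}{123148890}\right) = - \frac{70181356}{61574445}$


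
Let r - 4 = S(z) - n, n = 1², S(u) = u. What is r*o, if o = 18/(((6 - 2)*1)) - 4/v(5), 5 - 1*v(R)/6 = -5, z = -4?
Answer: -133/30 ≈ -4.4333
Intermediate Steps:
v(R) = 60 (v(R) = 30 - 6*(-5) = 30 + 30 = 60)
n = 1
r = -1 (r = 4 + (-4 - 1*1) = 4 + (-4 - 1) = 4 - 5 = -1)
o = 133/30 (o = 18/(((6 - 2)*1)) - 4/60 = 18/((4*1)) - 4*1/60 = 18/4 - 1/15 = 18*(¼) - 1/15 = 9/2 - 1/15 = 133/30 ≈ 4.4333)
r*o = -1*133/30 = -133/30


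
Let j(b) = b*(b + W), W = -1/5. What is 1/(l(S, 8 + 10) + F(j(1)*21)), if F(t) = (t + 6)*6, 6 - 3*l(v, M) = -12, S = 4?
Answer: 5/714 ≈ 0.0070028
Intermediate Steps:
W = -1/5 (W = -1*1/5 = -1/5 ≈ -0.20000)
l(v, M) = 6 (l(v, M) = 2 - 1/3*(-12) = 2 + 4 = 6)
j(b) = b*(-1/5 + b) (j(b) = b*(b - 1/5) = b*(-1/5 + b))
F(t) = 36 + 6*t (F(t) = (6 + t)*6 = 36 + 6*t)
1/(l(S, 8 + 10) + F(j(1)*21)) = 1/(6 + (36 + 6*((1*(-1/5 + 1))*21))) = 1/(6 + (36 + 6*((1*(4/5))*21))) = 1/(6 + (36 + 6*((4/5)*21))) = 1/(6 + (36 + 6*(84/5))) = 1/(6 + (36 + 504/5)) = 1/(6 + 684/5) = 1/(714/5) = 5/714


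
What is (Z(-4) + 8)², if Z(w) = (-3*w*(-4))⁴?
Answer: 28179365363776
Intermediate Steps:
Z(w) = 20736*w⁴ (Z(w) = (12*w)⁴ = 20736*w⁴)
(Z(-4) + 8)² = (20736*(-4)⁴ + 8)² = (20736*256 + 8)² = (5308416 + 8)² = 5308424² = 28179365363776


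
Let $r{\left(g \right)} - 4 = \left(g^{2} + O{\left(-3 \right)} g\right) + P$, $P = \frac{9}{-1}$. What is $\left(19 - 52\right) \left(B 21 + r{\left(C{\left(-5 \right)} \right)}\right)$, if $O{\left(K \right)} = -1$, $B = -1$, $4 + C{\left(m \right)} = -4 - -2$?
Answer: $-528$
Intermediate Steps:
$C{\left(m \right)} = -6$ ($C{\left(m \right)} = -4 - 2 = -6$)
$P = -9$ ($P = 9 \left(-1\right) = -9$)
$r{\left(g \right)} = -5 + g^{2} - g$ ($r{\left(g \right)} = 4 - \left(9 + g - g^{2}\right) = -5 + g^{2} - g$)
$\left(19 - 52\right) \left(B 21 + r{\left(C{\left(-5 \right)} \right)}\right) = \left(19 - 52\right) \left(\left(-1\right) 21 - \left(-1 - 36\right)\right) = \left(19 - 52\right) \left(-21 + \left(-5 + 36 + 6\right)\right) = - 33 \left(-21 + 37\right) = \left(-33\right) 16 = -528$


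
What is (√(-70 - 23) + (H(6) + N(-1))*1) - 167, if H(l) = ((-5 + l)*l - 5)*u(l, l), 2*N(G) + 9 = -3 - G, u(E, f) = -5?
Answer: -355/2 + I*√93 ≈ -177.5 + 9.6436*I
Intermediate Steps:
N(G) = -6 - G/2 (N(G) = -9/2 + (-3 - G)/2 = -9/2 + (-3/2 - G/2) = -6 - G/2)
H(l) = 25 - 5*l*(-5 + l) (H(l) = ((-5 + l)*l - 5)*(-5) = (l*(-5 + l) - 5)*(-5) = (-5 + l*(-5 + l))*(-5) = 25 - 5*l*(-5 + l))
(√(-70 - 23) + (H(6) + N(-1))*1) - 167 = (√(-70 - 23) + ((25 - 5*6² + 25*6) + (-6 - ½*(-1)))*1) - 167 = (√(-93) + ((25 - 5*36 + 150) + (-6 + ½))*1) - 167 = (I*√93 + ((25 - 180 + 150) - 11/2)*1) - 167 = (I*√93 + (-5 - 11/2)*1) - 167 = (I*√93 - 21/2*1) - 167 = (I*√93 - 21/2) - 167 = (-21/2 + I*√93) - 167 = -355/2 + I*√93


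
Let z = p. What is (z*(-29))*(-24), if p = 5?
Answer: 3480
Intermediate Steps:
z = 5
(z*(-29))*(-24) = (5*(-29))*(-24) = -145*(-24) = 3480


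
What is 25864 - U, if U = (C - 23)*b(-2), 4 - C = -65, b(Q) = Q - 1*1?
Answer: 26002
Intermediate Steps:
b(Q) = -1 + Q (b(Q) = Q - 1 = -1 + Q)
C = 69 (C = 4 - 1*(-65) = 4 + 65 = 69)
U = -138 (U = (69 - 23)*(-1 - 2) = 46*(-3) = -138)
25864 - U = 25864 - 1*(-138) = 25864 + 138 = 26002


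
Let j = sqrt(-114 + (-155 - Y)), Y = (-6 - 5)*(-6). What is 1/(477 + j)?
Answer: 477/227864 - I*sqrt(335)/227864 ≈ 0.0020934 - 8.0324e-5*I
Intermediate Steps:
Y = 66 (Y = -11*(-6) = 66)
j = I*sqrt(335) (j = sqrt(-114 + (-155 - 1*66)) = sqrt(-114 + (-155 - 66)) = sqrt(-114 - 221) = sqrt(-335) = I*sqrt(335) ≈ 18.303*I)
1/(477 + j) = 1/(477 + I*sqrt(335))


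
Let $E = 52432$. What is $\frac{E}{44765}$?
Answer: $\frac{52432}{44765} \approx 1.1713$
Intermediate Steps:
$\frac{E}{44765} = \frac{52432}{44765}$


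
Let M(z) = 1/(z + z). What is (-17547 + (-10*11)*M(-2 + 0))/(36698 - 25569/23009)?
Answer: -806212351/1688717426 ≈ -0.47741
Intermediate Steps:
M(z) = 1/(2*z)
(-17547 + (-10*11)*M(-2 + 0))/(36698 - 25569/23009) = (-17547 + (-10*11)*(1/(2*(-2 + 0))))/(36698 - 25569/23009) = (-17547 - 55/(-2))/(36698 - 25569*1/23009) = (-17547 - 55*(-1)/2)/(36698 - 25569/23009) = (-17547 - 110*(-¼))/(844358713/23009) = (-17547 + 55/2)*(23009/844358713) = -35039/2*23009/844358713 = -806212351/1688717426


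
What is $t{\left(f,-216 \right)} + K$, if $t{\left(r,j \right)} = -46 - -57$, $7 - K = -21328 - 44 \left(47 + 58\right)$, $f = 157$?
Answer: $25966$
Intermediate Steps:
$K = 25955$ ($K = 7 - \left(-21328 - 44 \left(47 + 58\right)\right) = 7 - \left(-21328 - 4620\right) = 7 - -25948 = 7 + 25948 = 25955$)
$t{\left(r,j \right)} = 11$ ($t{\left(r,j \right)} = -46 + 57 = 11$)
$t{\left(f,-216 \right)} + K = 11 + 25955 = 25966$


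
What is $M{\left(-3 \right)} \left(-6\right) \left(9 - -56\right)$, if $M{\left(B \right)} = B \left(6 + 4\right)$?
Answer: $11700$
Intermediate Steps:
$M{\left(B \right)} = 10 B$ ($M{\left(B \right)} = B 10 = 10 B$)
$M{\left(-3 \right)} \left(-6\right) \left(9 - -56\right) = 10 \left(-3\right) \left(-6\right) \left(9 - -56\right) = \left(-30\right) \left(-6\right) \left(9 + 56\right) = 180 \cdot 65 = 11700$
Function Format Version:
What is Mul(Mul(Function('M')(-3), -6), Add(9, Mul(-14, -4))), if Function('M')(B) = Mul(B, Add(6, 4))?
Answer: 11700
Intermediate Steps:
Function('M')(B) = Mul(10, B) (Function('M')(B) = Mul(B, 10) = Mul(10, B))
Mul(Mul(Function('M')(-3), -6), Add(9, Mul(-14, -4))) = Mul(Mul(Mul(10, -3), -6), Add(9, Mul(-14, -4))) = Mul(Mul(-30, -6), Add(9, 56)) = Mul(180, 65) = 11700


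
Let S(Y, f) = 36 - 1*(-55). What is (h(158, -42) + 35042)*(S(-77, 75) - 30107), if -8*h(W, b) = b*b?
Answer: -1045202144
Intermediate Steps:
h(W, b) = -b²/8 (h(W, b) = -b*b/8 = -b²/8)
S(Y, f) = 91 (S(Y, f) = 36 + 55 = 91)
(h(158, -42) + 35042)*(S(-77, 75) - 30107) = (-⅛*(-42)² + 35042)*(91 - 30107) = (-⅛*1764 + 35042)*(-30016) = (-441/2 + 35042)*(-30016) = (69643/2)*(-30016) = -1045202144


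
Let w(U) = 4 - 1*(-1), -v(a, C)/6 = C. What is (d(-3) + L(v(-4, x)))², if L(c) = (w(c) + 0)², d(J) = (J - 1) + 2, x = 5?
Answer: 529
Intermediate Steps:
v(a, C) = -6*C
w(U) = 5 (w(U) = 4 + 1 = 5)
d(J) = 1 + J (d(J) = (-1 + J) + 2 = 1 + J)
L(c) = 25 (L(c) = (5 + 0)² = 5² = 25)
(d(-3) + L(v(-4, x)))² = ((1 - 3) + 25)² = (-2 + 25)² = 23² = 529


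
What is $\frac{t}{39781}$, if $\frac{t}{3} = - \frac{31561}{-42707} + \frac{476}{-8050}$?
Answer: $\frac{50086611}{976883121025} \approx 5.1272 \cdot 10^{-5}$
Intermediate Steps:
$t = \frac{50086611}{24556525}$ ($t = 3 \left(- \frac{31561}{-42707} + \frac{476}{-8050}\right) = 3 \left(\left(-31561\right) \left(- \frac{1}{42707}\right) + 476 \left(- \frac{1}{8050}\right)\right) = 3 \left(\frac{31561}{42707} - \frac{34}{575}\right) = 3 \cdot \frac{16695537}{24556525} = \frac{50086611}{24556525} \approx 2.0396$)
$\frac{t}{39781} = \frac{50086611}{24556525 \cdot 39781} = \frac{50086611}{24556525} \cdot \frac{1}{39781} = \frac{50086611}{976883121025}$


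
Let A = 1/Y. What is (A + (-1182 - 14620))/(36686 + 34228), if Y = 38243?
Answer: -604315885/2711964102 ≈ -0.22283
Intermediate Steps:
A = 1/38243 ≈ 2.6149e-5
(A + (-1182 - 14620))/(36686 + 34228) = (1/38243 + (-1182 - 14620))/(36686 + 34228) = (1/38243 - 15802)/70914 = -604315885/38243*1/70914 = -604315885/2711964102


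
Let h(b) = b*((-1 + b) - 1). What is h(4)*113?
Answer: 904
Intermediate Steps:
h(b) = b*(-2 + b)
h(4)*113 = (4*(-2 + 4))*113 = (4*2)*113 = 8*113 = 904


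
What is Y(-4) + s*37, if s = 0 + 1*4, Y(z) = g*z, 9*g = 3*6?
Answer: 140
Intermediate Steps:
g = 2 (g = (3*6)/9 = (⅑)*18 = 2)
Y(z) = 2*z
s = 4 (s = 0 + 4 = 4)
Y(-4) + s*37 = 2*(-4) + 4*37 = -8 + 148 = 140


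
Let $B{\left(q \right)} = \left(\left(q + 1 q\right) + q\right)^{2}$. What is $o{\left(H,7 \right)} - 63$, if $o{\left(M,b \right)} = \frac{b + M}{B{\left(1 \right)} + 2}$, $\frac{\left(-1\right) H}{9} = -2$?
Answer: $- \frac{668}{11} \approx -60.727$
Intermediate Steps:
$H = 18$ ($H = \left(-9\right) \left(-2\right) = 18$)
$B{\left(q \right)} = 9 q^{2}$ ($B{\left(q \right)} = \left(\left(q + q\right) + q\right)^{2} = \left(2 q + q\right)^{2} = \left(3 q\right)^{2} = 9 q^{2}$)
$o{\left(M,b \right)} = \frac{M}{11} + \frac{b}{11}$ ($o{\left(M,b \right)} = \frac{b + M}{9 \cdot 1^{2} + 2} = \frac{M + b}{9 \cdot 1 + 2} = \frac{M + b}{9 + 2} = \frac{M + b}{11} = \left(M + b\right) \frac{1}{11} = \frac{M}{11} + \frac{b}{11}$)
$o{\left(H,7 \right)} - 63 = \left(\frac{1}{11} \cdot 18 + \frac{1}{11} \cdot 7\right) - 63 = \left(\frac{18}{11} + \frac{7}{11}\right) - 63 = \frac{25}{11} - 63 = - \frac{668}{11}$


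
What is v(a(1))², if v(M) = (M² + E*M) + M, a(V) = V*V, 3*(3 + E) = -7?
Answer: 100/9 ≈ 11.111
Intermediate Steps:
E = -16/3 (E = -3 + (⅓)*(-7) = -3 - 7/3 = -16/3 ≈ -5.3333)
a(V) = V²
v(M) = M² - 13*M/3 (v(M) = (M² - 16*M/3) + M = M² - 13*M/3)
v(a(1))² = ((⅓)*1²*(-13 + 3*1²))² = ((⅓)*1*(-13 + 3*1))² = ((⅓)*1*(-13 + 3))² = ((⅓)*1*(-10))² = (-10/3)² = 100/9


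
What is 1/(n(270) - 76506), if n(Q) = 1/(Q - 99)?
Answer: -171/13082525 ≈ -1.3071e-5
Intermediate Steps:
n(Q) = 1/(-99 + Q)
1/(n(270) - 76506) = 1/(1/(-99 + 270) - 76506) = 1/(1/171 - 76506) = 1/(-13082525/171) = -171/13082525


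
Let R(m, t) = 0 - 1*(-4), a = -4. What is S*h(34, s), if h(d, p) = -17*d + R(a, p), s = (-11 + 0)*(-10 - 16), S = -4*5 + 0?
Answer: 11480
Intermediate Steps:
S = -20 (S = -20 + 0 = -20)
R(m, t) = 4 (R(m, t) = 0 + 4 = 4)
s = 286 (s = -11*(-26) = 286)
h(d, p) = 4 - 17*d (h(d, p) = -17*d + 4 = 4 - 17*d)
S*h(34, s) = -20*(4 - 17*34) = -20*(4 - 578) = -20*(-574) = 11480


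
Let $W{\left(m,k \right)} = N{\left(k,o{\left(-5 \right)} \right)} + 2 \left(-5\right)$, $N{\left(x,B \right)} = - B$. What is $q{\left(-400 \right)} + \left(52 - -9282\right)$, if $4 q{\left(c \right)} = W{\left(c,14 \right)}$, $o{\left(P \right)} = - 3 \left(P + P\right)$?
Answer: $9324$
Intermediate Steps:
$o{\left(P \right)} = - 6 P$ ($o{\left(P \right)} = - 3 \cdot 2 P = - 6 P$)
$W{\left(m,k \right)} = -40$ ($W{\left(m,k \right)} = - \left(-6\right) \left(-5\right) + 2 \left(-5\right) = \left(-1\right) 30 - 10 = -30 - 10 = -40$)
$q{\left(c \right)} = -10$ ($q{\left(c \right)} = \frac{1}{4} \left(-40\right) = -10$)
$q{\left(-400 \right)} + \left(52 - -9282\right) = -10 + \left(52 - -9282\right) = -10 + \left(52 + 9282\right) = -10 + 9334 = 9324$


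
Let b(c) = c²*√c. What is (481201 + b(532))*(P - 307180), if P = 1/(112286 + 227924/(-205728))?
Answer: -853638897093934885948/5775036571 - 1004155416182068728704*√133/5775036571 ≈ -2.1531e+12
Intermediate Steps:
b(c) = c^(5/2)
P = 51432/5775036571 (P = 1/(112286 + 227924*(-1/205728)) = 1/(112286 - 56981/51432) = 1/(5775036571/51432) = 51432/5775036571 ≈ 8.9059e-6)
(481201 + b(532))*(P - 307180) = (481201 + 532^(5/2))*(51432/5775036571 - 307180) = (481201 + 566048*√133)*(-1773975733828348/5775036571) = -853638897093934885948/5775036571 - 1004155416182068728704*√133/5775036571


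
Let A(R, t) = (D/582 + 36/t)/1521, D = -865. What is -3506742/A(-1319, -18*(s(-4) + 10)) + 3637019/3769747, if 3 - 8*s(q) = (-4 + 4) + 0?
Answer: 74714166874641423289/23519451533 ≈ 3.1767e+9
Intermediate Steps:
s(q) = 3/8 (s(q) = 3/8 - ((-4 + 4) + 0)/8 = 3/8 - (0 + 0)/8 = 3/8 - ⅛*0 = 3/8 + 0 = 3/8)
A(R, t) = -865/885222 + 4/(169*t) (A(R, t) = (-865/582 + 36/t)/1521 = (-865*1/582 + 36/t)*(1/1521) = (-865/582 + 36/t)*(1/1521) = -865/885222 + 4/(169*t))
-3506742/A(-1319, -18*(s(-4) + 10)) + 3637019/3769747 = -3506742*(-15933996*(3/8 + 10)/(20952 - (-15570)*(3/8 + 10))) + 3637019/3769747 = -3506742*(-330630417/(2*(20952 - (-15570)*83/8))) + 3637019*(1/3769747) = -3506742*(-330630417/(2*(20952 - 865*(-747/4)))) + 3637019/3769747 = -3506742*(-330630417/(2*(20952 + 646155/4))) + 3637019/3769747 = -3506742/((1/885222)*(-4/747)*(729963/4)) + 3637019/3769747 = -3506742/(-6239/5651802) + 3637019/3769747 = -3506742*(-5651802/6239) + 3637019/3769747 = 19819411449084/6239 + 3637019/3769747 = 74714166874641423289/23519451533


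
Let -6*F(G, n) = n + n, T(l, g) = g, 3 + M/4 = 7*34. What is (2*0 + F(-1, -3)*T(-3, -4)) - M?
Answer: -944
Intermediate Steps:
M = 940 (M = -12 + 4*(7*34) = -12 + 4*238 = -12 + 952 = 940)
F(G, n) = -n/3 (F(G, n) = -(n + n)/6 = -n/3)
(2*0 + F(-1, -3)*T(-3, -4)) - M = (2*0 - ⅓*(-3)*(-4)) - 1*940 = (0 + 1*(-4)) - 940 = (0 - 4) - 940 = -4 - 940 = -944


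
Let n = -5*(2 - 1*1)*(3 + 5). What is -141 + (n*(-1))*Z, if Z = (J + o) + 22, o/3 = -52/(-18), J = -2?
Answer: 3017/3 ≈ 1005.7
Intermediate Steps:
o = 26/3 (o = 3*(-52/(-18)) = 3*(-52*(-1/18)) = 3*(26/9) = 26/3 ≈ 8.6667)
n = -40 (n = -5*(2 - 1)*8 = -5*8 = -40)
Z = 86/3 (Z = (-2 + 26/3) + 22 = 20/3 + 22 = 86/3 ≈ 28.667)
-141 + (n*(-1))*Z = -141 - 40*(-1)*(86/3) = -141 + 40*(86/3) = -141 + 3440/3 = 3017/3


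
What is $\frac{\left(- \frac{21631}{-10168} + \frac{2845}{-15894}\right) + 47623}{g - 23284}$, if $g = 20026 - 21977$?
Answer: $- \frac{769667704877}{407823319512} \approx -1.8873$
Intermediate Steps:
$g = -1951$
$\frac{\left(- \frac{21631}{-10168} + \frac{2845}{-15894}\right) + 47623}{g - 23284} = \frac{\left(- \frac{21631}{-10168} + \frac{2845}{-15894}\right) + 47623}{-1951 - 23284} = \frac{\left(\left(-21631\right) \left(- \frac{1}{10168}\right) + 2845 \left(- \frac{1}{15894}\right)\right) + 47623}{-25235} = \left(\left(\frac{21631}{10168} - \frac{2845}{15894}\right) + 47623\right) \left(- \frac{1}{25235}\right) = \left(\frac{157437577}{80805096} + 47623\right) \left(- \frac{1}{25235}\right) = \frac{3848338524385}{80805096} \left(- \frac{1}{25235}\right) = - \frac{769667704877}{407823319512}$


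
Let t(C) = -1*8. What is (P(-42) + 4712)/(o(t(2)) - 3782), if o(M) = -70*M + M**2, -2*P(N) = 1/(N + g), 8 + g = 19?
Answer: -292145/195796 ≈ -1.4921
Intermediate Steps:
g = 11 (g = -8 + 19 = 11)
P(N) = -1/(2*(11 + N)) (P(N) = -1/(2*(N + 11)) = -1/(2*(11 + N)))
t(C) = -8
o(M) = M**2 - 70*M
(P(-42) + 4712)/(o(t(2)) - 3782) = (-1/(22 + 2*(-42)) + 4712)/(-8*(-70 - 8) - 3782) = (-1/(22 - 84) + 4712)/(-8*(-78) - 3782) = (-1/(-62) + 4712)/(624 - 3782) = (-1*(-1/62) + 4712)/(-3158) = (1/62 + 4712)*(-1/3158) = (292145/62)*(-1/3158) = -292145/195796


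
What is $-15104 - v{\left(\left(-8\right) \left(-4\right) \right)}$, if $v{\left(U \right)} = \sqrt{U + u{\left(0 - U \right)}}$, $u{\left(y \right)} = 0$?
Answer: $-15104 - 4 \sqrt{2} \approx -15110.0$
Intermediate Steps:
$v{\left(U \right)} = \sqrt{U}$ ($v{\left(U \right)} = \sqrt{U + 0} = \sqrt{U}$)
$-15104 - v{\left(\left(-8\right) \left(-4\right) \right)} = -15104 - \sqrt{\left(-8\right) \left(-4\right)} = -15104 - \sqrt{32} = -15104 - 4 \sqrt{2}$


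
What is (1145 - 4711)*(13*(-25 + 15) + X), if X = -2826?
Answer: 10541096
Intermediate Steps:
(1145 - 4711)*(13*(-25 + 15) + X) = (1145 - 4711)*(13*(-25 + 15) - 2826) = -3566*(13*(-10) - 2826) = -3566*(-130 - 2826) = -3566*(-2956) = 10541096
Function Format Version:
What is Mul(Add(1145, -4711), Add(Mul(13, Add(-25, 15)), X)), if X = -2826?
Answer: 10541096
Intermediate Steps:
Mul(Add(1145, -4711), Add(Mul(13, Add(-25, 15)), X)) = Mul(Add(1145, -4711), Add(Mul(13, Add(-25, 15)), -2826)) = Mul(-3566, Add(Mul(13, -10), -2826)) = Mul(-3566, Add(-130, -2826)) = Mul(-3566, -2956) = 10541096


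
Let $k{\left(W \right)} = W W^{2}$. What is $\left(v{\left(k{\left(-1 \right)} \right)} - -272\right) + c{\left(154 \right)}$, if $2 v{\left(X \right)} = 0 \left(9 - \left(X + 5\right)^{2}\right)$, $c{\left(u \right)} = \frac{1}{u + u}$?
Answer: $\frac{83777}{308} \approx 272.0$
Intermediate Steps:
$c{\left(u \right)} = \frac{1}{2 u}$
$k{\left(W \right)} = W^{3}$
$v{\left(X \right)} = 0$ ($v{\left(X \right)} = \frac{0 \left(9 - \left(X + 5\right)^{2}\right)}{2} = \frac{0 \left(9 - \left(5 + X\right)^{2}\right)}{2} = \frac{1}{2} \cdot 0 = 0$)
$\left(v{\left(k{\left(-1 \right)} \right)} - -272\right) + c{\left(154 \right)} = \left(0 - -272\right) + \frac{1}{2 \cdot 154} = \left(0 + 272\right) + \frac{1}{2} \cdot \frac{1}{154} = 272 + \frac{1}{308} = \frac{83777}{308}$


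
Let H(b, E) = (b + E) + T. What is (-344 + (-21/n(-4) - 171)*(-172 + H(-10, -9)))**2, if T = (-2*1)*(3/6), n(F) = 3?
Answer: 1144604224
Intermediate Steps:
T = -1 (T = -6/6 = -2*1/2 = -1)
H(b, E) = -1 + E + b (H(b, E) = (b + E) - 1 = (E + b) - 1 = -1 + E + b)
(-344 + (-21/n(-4) - 171)*(-172 + H(-10, -9)))**2 = (-344 + (-21/3 - 171)*(-172 + (-1 - 9 - 10)))**2 = (-344 + (-21*1/3 - 171)*(-172 - 20))**2 = (-344 + (-7 - 171)*(-192))**2 = (-344 - 178*(-192))**2 = (-344 + 34176)**2 = 33832**2 = 1144604224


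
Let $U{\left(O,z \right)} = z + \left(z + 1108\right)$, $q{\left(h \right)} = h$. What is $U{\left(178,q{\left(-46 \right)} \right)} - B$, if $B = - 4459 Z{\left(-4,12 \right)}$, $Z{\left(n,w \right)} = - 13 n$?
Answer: $232884$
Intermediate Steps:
$U{\left(O,z \right)} = 1108 + 2 z$ ($U{\left(O,z \right)} = z + \left(1108 + z\right) = 1108 + 2 z$)
$B = -231868$ ($B = - 4459 \left(\left(-13\right) \left(-4\right)\right) = \left(-4459\right) 52 = -231868$)
$U{\left(178,q{\left(-46 \right)} \right)} - B = \left(1108 + 2 \left(-46\right)\right) - -231868 = \left(1108 - 92\right) + 231868 = 1016 + 231868 = 232884$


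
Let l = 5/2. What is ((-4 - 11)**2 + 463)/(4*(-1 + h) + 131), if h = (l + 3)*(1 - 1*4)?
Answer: 688/61 ≈ 11.279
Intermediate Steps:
l = 5/2 (l = 5*(1/2) = 5/2 ≈ 2.5000)
h = -33/2 (h = (5/2 + 3)*(1 - 1*4) = 11*(1 - 4)/2 = (11/2)*(-3) = -33/2 ≈ -16.500)
((-4 - 11)**2 + 463)/(4*(-1 + h) + 131) = ((-4 - 11)**2 + 463)/(4*(-1 - 33/2) + 131) = ((-15)**2 + 463)/(4*(-35/2) + 131) = (225 + 463)/(-70 + 131) = 688/61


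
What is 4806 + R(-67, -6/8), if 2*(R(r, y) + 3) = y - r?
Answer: 38689/8 ≈ 4836.1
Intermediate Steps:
R(r, y) = -3 + y/2 - r/2 (R(r, y) = -3 + (y - r)/2 = -3 + (y/2 - r/2) = -3 + y/2 - r/2)
4806 + R(-67, -6/8) = 4806 + (-3 + (-6/8)/2 - ½*(-67)) = 4806 + (-3 + (-6*⅛)/2 + 67/2) = 4806 + (-3 + (½)*(-¾) + 67/2) = 4806 + (-3 - 3/8 + 67/2) = 4806 + 241/8 = 38689/8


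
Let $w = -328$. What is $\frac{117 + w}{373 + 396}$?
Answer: $- \frac{211}{769} \approx -0.27438$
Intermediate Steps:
$\frac{117 + w}{373 + 396} = \frac{117 - 328}{373 + 396} = - \frac{211}{769}$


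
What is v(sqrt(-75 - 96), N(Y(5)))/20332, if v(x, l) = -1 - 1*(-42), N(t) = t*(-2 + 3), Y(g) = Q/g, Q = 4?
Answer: 41/20332 ≈ 0.0020165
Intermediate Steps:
Y(g) = 4/g
N(t) = t (N(t) = t*1 = t)
v(x, l) = 41 (v(x, l) = -1 + 42 = 41)
v(sqrt(-75 - 96), N(Y(5)))/20332 = 41/20332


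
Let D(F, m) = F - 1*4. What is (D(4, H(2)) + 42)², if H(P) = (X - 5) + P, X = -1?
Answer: 1764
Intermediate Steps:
H(P) = -6 + P (H(P) = (-1 - 5) + P = -6 + P)
D(F, m) = -4 + F (D(F, m) = F - 4 = -4 + F)
(D(4, H(2)) + 42)² = ((-4 + 4) + 42)² = (0 + 42)² = 42² = 1764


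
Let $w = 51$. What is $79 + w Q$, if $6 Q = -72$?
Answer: $-533$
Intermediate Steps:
$Q = -12$ ($Q = \frac{1}{6} \left(-72\right) = -12$)
$79 + w Q = 79 + 51 \left(-12\right) = 79 - 612 = -533$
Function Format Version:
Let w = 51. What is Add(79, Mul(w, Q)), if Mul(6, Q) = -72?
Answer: -533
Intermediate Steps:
Q = -12 (Q = Mul(Rational(1, 6), -72) = -12)
Add(79, Mul(w, Q)) = Add(79, Mul(51, -12)) = Add(79, -612) = -533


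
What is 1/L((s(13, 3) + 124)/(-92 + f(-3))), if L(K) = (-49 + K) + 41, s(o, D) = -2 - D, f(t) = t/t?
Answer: -13/121 ≈ -0.10744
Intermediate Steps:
f(t) = 1
L(K) = -8 + K
1/L((s(13, 3) + 124)/(-92 + f(-3))) = 1/(-8 + ((-2 - 1*3) + 124)/(-92 + 1)) = 1/(-8 + ((-2 - 3) + 124)/(-91)) = 1/(-8 + (-5 + 124)*(-1/91)) = 1/(-8 + 119*(-1/91)) = 1/(-8 - 17/13) = 1/(-121/13) = -13/121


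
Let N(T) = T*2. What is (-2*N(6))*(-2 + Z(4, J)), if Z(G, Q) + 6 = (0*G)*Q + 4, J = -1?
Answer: 96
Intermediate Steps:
Z(G, Q) = -2 (Z(G, Q) = -6 + ((0*G)*Q + 4) = -6 + (0*Q + 4) = -6 + (0 + 4) = -6 + 4 = -2)
N(T) = 2*T
(-2*N(6))*(-2 + Z(4, J)) = (-4*6)*(-2 - 2) = -2*12*(-4) = -24*(-4) = 96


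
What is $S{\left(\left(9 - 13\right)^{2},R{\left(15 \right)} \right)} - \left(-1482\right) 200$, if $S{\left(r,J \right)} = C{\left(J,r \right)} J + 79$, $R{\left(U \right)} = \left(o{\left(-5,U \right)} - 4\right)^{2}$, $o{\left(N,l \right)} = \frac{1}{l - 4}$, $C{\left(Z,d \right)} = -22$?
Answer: $\frac{3257571}{11} \approx 2.9614 \cdot 10^{5}$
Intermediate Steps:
$o{\left(N,l \right)} = \frac{1}{-4 + l}$
$R{\left(U \right)} = \left(-4 + \frac{1}{-4 + U}\right)^{2}$ ($R{\left(U \right)} = \left(\frac{1}{-4 + U} - 4\right)^{2} = \left(-4 + \frac{1}{-4 + U}\right)^{2}$)
$S{\left(r,J \right)} = 79 - 22 J$ ($S{\left(r,J \right)} = - 22 J + 79 = 79 - 22 J$)
$S{\left(\left(9 - 13\right)^{2},R{\left(15 \right)} \right)} - \left(-1482\right) 200 = \left(79 - 22 \frac{\left(-17 + 4 \cdot 15\right)^{2}}{\left(-4 + 15\right)^{2}}\right) - \left(-1482\right) 200 = \left(79 - 22 \frac{\left(-17 + 60\right)^{2}}{121}\right) - -296400 = \left(79 - 22 \cdot 43^{2} \cdot \frac{1}{121}\right) + 296400 = \left(79 - 22 \cdot 1849 \cdot \frac{1}{121}\right) + 296400 = \left(79 - \frac{3698}{11}\right) + 296400 = - \frac{2829}{11} + 296400 = \frac{3257571}{11}$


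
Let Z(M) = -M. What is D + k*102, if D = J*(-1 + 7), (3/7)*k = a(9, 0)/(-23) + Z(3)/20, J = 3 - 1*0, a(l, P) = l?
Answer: -25491/230 ≈ -110.83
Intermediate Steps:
J = 3 (J = 3 + 0 = 3)
k = -581/460 (k = 7*(9/(-23) - 1*3/20)/3 = 7*(9*(-1/23) - 3*1/20)/3 = 7*(-9/23 - 3/20)/3 = (7/3)*(-249/460) = -581/460 ≈ -1.2630)
D = 18 (D = 3*(-1 + 7) = 3*6 = 18)
D + k*102 = 18 - 581/460*102 = 18 - 29631/230 = -25491/230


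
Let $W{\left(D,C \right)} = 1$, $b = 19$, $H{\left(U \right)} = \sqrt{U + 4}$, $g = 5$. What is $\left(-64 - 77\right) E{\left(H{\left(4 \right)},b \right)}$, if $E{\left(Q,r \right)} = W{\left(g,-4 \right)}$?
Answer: $-141$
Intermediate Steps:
$H{\left(U \right)} = \sqrt{4 + U}$
$E{\left(Q,r \right)} = 1$
$\left(-64 - 77\right) E{\left(H{\left(4 \right)},b \right)} = \left(-64 - 77\right) 1 = \left(-141\right) 1 = -141$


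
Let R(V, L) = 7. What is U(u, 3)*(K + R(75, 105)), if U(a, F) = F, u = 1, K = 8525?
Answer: 25596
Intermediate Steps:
U(u, 3)*(K + R(75, 105)) = 3*(8525 + 7) = 3*8532 = 25596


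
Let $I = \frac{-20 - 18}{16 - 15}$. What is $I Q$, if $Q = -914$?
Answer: $34732$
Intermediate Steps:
$I = -38$ ($I = - \frac{38}{1} = \left(-38\right) 1 = -38$)
$I Q = \left(-38\right) \left(-914\right) = 34732$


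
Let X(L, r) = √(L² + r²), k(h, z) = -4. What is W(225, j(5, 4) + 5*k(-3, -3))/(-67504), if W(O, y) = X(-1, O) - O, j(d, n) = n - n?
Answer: 225/67504 - √50626/67504 ≈ -3.2920e-8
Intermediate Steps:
j(d, n) = 0
W(O, y) = √(1 + O²) - O (W(O, y) = √((-1)² + O²) - O = √(1 + O²) - O)
W(225, j(5, 4) + 5*k(-3, -3))/(-67504) = (√(1 + 225²) - 1*225)/(-67504) = (√(1 + 50625) - 225)*(-1/67504) = (√50626 - 225)*(-1/67504) = (-225 + √50626)*(-1/67504) = 225/67504 - √50626/67504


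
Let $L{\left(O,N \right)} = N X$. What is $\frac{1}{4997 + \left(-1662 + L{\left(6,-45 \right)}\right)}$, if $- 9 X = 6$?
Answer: $\frac{1}{3365} \approx 0.00029718$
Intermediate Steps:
$X = - \frac{2}{3}$ ($X = \left(- \frac{1}{9}\right) 6 = - \frac{2}{3} \approx -0.66667$)
$L{\left(O,N \right)} = - \frac{2 N}{3}$ ($L{\left(O,N \right)} = N \left(- \frac{2}{3}\right) = - \frac{2 N}{3}$)
$\frac{1}{4997 + \left(-1662 + L{\left(6,-45 \right)}\right)} = \frac{1}{4997 - 1632} = \frac{1}{3365}$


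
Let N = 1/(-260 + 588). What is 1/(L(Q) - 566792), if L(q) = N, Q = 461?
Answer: -328/185907775 ≈ -1.7643e-6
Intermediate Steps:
N = 1/328 ≈ 0.0030488
L(q) = 1/328
1/(L(Q) - 566792) = 1/(1/328 - 566792) = 1/(-185907775/328) = -328/185907775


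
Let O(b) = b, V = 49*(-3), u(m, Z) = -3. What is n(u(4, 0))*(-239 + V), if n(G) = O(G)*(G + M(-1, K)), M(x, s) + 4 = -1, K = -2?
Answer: -9264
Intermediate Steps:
V = -147
M(x, s) = -5 (M(x, s) = -4 - 1 = -5)
n(G) = G*(-5 + G) (n(G) = G*(G - 5) = G*(-5 + G))
n(u(4, 0))*(-239 + V) = (-3*(-5 - 3))*(-239 - 147) = -3*(-8)*(-386) = 24*(-386) = -9264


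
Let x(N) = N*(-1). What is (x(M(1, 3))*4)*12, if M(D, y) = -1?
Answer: 48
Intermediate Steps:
x(N) = -N
(x(M(1, 3))*4)*12 = (-1*(-1)*4)*12 = (1*4)*12 = 4*12 = 48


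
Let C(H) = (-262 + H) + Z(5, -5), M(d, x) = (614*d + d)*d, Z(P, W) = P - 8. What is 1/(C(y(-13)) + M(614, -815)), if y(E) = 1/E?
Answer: 13/3014079574 ≈ 4.3131e-9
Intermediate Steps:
Z(P, W) = -8 + P
M(d, x) = 615*d² (M(d, x) = (615*d)*d = 615*d²)
y(E) = 1/E
C(H) = -265 + H (C(H) = (-262 + H) + (-8 + 5) = (-262 + H) - 3 = -265 + H)
1/(C(y(-13)) + M(614, -815)) = 1/((-265 + 1/(-13)) + 615*614²) = 1/((-265 - 1/13) + 615*376996) = 1/(-3446/13 + 231852540) = 1/(3014079574/13) = 13/3014079574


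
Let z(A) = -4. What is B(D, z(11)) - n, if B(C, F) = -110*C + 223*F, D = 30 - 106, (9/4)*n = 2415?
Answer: 19184/3 ≈ 6394.7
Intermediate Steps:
n = 3220/3 (n = (4/9)*2415 = 3220/3 ≈ 1073.3)
D = -76
B(D, z(11)) - n = (-110*(-76) + 223*(-4)) - 1*3220/3 = (8360 - 892) - 3220/3 = 7468 - 3220/3 = 19184/3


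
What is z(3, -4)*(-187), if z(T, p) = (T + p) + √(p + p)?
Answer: 187 - 374*I*√2 ≈ 187.0 - 528.92*I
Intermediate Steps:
z(T, p) = T + p + √2*√p (z(T, p) = (T + p) + √(2*p) = (T + p) + √2*√p = T + p + √2*√p)
z(3, -4)*(-187) = (3 - 4 + √2*√(-4))*(-187) = (3 - 4 + √2*(2*I))*(-187) = (3 - 4 + 2*I*√2)*(-187) = (-1 + 2*I*√2)*(-187) = 187 - 374*I*√2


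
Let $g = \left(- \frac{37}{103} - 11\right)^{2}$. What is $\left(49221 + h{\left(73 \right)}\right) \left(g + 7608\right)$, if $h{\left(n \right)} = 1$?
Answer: $\frac{4040248670184}{10609} \approx 3.8083 \cdot 10^{8}$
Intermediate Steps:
$g = \frac{1368900}{10609}$ ($g = \left(\left(-37\right) \frac{1}{103} - 11\right)^{2} = \left(- \frac{37}{103} - 11\right)^{2} = \left(- \frac{1170}{103}\right)^{2} = \frac{1368900}{10609} \approx 129.03$)
$\left(49221 + h{\left(73 \right)}\right) \left(g + 7608\right) = \left(49221 + 1\right) \left(\frac{1368900}{10609} + 7608\right) = 49222 \cdot \frac{82082172}{10609} = \frac{4040248670184}{10609}$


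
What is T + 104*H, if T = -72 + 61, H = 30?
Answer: 3109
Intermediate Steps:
T = -11
T + 104*H = -11 + 104*30 = -11 + 3120 = 3109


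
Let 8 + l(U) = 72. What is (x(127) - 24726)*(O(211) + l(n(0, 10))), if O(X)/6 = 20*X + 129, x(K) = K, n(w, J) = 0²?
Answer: -643460642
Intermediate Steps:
n(w, J) = 0
O(X) = 774 + 120*X (O(X) = 6*(20*X + 129) = 6*(129 + 20*X) = 774 + 120*X)
l(U) = 64 (l(U) = -8 + 72 = 64)
(x(127) - 24726)*(O(211) + l(n(0, 10))) = (127 - 24726)*((774 + 120*211) + 64) = -24599*((774 + 25320) + 64) = -24599*(26094 + 64) = -24599*26158 = -643460642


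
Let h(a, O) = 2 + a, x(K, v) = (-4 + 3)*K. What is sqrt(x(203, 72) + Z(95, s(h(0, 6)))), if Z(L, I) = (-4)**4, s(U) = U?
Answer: sqrt(53) ≈ 7.2801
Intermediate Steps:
x(K, v) = -K
Z(L, I) = 256
sqrt(x(203, 72) + Z(95, s(h(0, 6)))) = sqrt(-1*203 + 256) = sqrt(-203 + 256) = sqrt(53)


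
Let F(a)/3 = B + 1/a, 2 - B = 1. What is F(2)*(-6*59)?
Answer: -1593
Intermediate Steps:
B = 1 (B = 2 - 1*1 = 2 - 1 = 1)
F(a) = 3 + 3/a (F(a) = 3*(1 + 1/a) = 3 + 3/a)
F(2)*(-6*59) = (3 + 3/2)*(-6*59) = (3 + 3*(½))*(-354) = (3 + 3/2)*(-354) = (9/2)*(-354) = -1593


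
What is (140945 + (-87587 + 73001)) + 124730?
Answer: 251089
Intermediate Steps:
(140945 + (-87587 + 73001)) + 124730 = (140945 - 14586) + 124730 = 126359 + 124730 = 251089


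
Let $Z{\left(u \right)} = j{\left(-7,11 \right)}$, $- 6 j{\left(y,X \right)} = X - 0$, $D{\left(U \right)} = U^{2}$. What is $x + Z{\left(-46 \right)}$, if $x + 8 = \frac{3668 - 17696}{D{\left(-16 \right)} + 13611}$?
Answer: $- \frac{128903}{11886} \approx -10.845$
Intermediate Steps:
$j{\left(y,X \right)} = - \frac{X}{6}$ ($j{\left(y,X \right)} = - \frac{X - 0}{6} = - \frac{X + 0}{6} = - \frac{X}{6}$)
$Z{\left(u \right)} = - \frac{11}{6}$ ($Z{\left(u \right)} = \left(- \frac{1}{6}\right) 11 = - \frac{11}{6}$)
$x = - \frac{17852}{1981}$ ($x = -8 + \frac{3668 - 17696}{\left(-16\right)^{2} + 13611} = -8 - \frac{14028}{256 + 13611} = -8 - \frac{14028}{13867} = -8 - \frac{2004}{1981} = - \frac{17852}{1981} \approx -9.0116$)
$x + Z{\left(-46 \right)} = - \frac{17852}{1981} - \frac{11}{6} = - \frac{128903}{11886}$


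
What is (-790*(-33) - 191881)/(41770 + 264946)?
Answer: -165811/306716 ≈ -0.54060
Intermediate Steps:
(-790*(-33) - 191881)/(41770 + 264946) = (26070 - 191881)/306716 = -165811*1/306716 = -165811/306716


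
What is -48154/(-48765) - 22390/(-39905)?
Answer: 602686744/389193465 ≈ 1.5486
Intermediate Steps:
-48154/(-48765) - 22390/(-39905) = -48154*(-1/48765) - 22390*(-1/39905) = 48154/48765 + 4478/7981 = 602686744/389193465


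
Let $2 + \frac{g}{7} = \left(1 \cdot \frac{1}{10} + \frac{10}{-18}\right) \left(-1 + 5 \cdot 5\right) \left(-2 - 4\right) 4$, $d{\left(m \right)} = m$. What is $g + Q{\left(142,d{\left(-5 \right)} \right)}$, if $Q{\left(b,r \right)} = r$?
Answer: $\frac{9089}{5} \approx 1817.8$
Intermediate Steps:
$g = \frac{9114}{5}$ ($g = -14 + 7 \left(1 \cdot \frac{1}{10} + \frac{10}{-18}\right) \left(-1 + 5 \cdot 5\right) \left(-2 - 4\right) 4 = -14 + 7 \left(1 \cdot \frac{1}{10} + 10 \left(- \frac{1}{18}\right)\right) \left(-1 + 25\right) \left(\left(-6\right) 4\right) = -14 + 7 \left(\frac{1}{10} - \frac{5}{9}\right) 24 \left(-24\right) = -14 + 7 \left(- \frac{41}{90}\right) 24 \left(-24\right) = -14 + 7 \left(\left(- \frac{164}{15}\right) \left(-24\right)\right) = -14 + 7 \cdot \frac{1312}{5} = -14 + \frac{9184}{5} = \frac{9114}{5} \approx 1822.8$)
$g + Q{\left(142,d{\left(-5 \right)} \right)} = \frac{9114}{5} - 5 = \frac{9089}{5}$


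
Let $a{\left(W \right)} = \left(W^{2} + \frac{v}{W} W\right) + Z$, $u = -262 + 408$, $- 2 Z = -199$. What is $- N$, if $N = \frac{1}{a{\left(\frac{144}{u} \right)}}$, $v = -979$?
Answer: $\frac{10658}{9363343} \approx 0.0011383$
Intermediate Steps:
$Z = \frac{199}{2}$ ($Z = \left(- \frac{1}{2}\right) \left(-199\right) = \frac{199}{2} \approx 99.5$)
$u = 146$
$a{\left(W \right)} = - \frac{1759}{2} + W^{2}$ ($a{\left(W \right)} = \left(W^{2} + - \frac{979}{W} W\right) + \frac{199}{2} = \left(W^{2} - 979\right) + \frac{199}{2} = \left(-979 + W^{2}\right) + \frac{199}{2} = - \frac{1759}{2} + W^{2}$)
$N = - \frac{10658}{9363343}$ ($N = \frac{1}{- \frac{1759}{2} + \left(\frac{144}{146}\right)^{2}} = \frac{1}{- \frac{1759}{2} + \left(144 \cdot \frac{1}{146}\right)^{2}} = \frac{1}{- \frac{1759}{2} + \left(\frac{72}{73}\right)^{2}} = \frac{1}{- \frac{1759}{2} + \frac{5184}{5329}} = \frac{1}{- \frac{9363343}{10658}} = - \frac{10658}{9363343} \approx -0.0011383$)
$- N = \left(-1\right) \left(- \frac{10658}{9363343}\right) = \frac{10658}{9363343}$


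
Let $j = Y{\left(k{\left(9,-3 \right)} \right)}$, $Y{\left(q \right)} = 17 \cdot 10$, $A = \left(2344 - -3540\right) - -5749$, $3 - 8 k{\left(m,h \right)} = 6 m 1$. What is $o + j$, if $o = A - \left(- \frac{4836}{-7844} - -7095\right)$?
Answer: $\frac{9231179}{1961} \approx 4707.4$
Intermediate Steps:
$k{\left(m,h \right)} = \frac{3}{8} - \frac{3 m}{4}$ ($k{\left(m,h \right)} = \frac{3}{8} - \frac{6 m 1}{8} = \frac{3}{8} - \frac{6 m}{8} = \frac{3}{8} - \frac{3 m}{4}$)
$A = 11633$ ($A = \left(2344 + 3540\right) + 5749 = 5884 + 5749 = 11633$)
$o = \frac{8897809}{1961}$ ($o = 11633 - \left(- \frac{4836}{-7844} - -7095\right) = 11633 - \left(\left(-4836\right) \left(- \frac{1}{7844}\right) + 7095\right) = 11633 - \left(\frac{1209}{1961} + 7095\right) = 11633 - \frac{13914504}{1961} = \frac{8897809}{1961} \approx 4537.4$)
$Y{\left(q \right)} = 170$
$j = 170$
$o + j = \frac{8897809}{1961} + 170 = \frac{9231179}{1961}$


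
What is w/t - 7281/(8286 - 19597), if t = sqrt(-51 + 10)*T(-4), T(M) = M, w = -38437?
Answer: 7281/11311 - 38437*I*sqrt(41)/164 ≈ 0.64371 - 1500.7*I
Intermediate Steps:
t = -4*I*sqrt(41) (t = sqrt(-51 + 10)*(-4) = sqrt(-41)*(-4) = (I*sqrt(41))*(-4) = -4*I*sqrt(41) ≈ -25.612*I)
w/t - 7281/(8286 - 19597) = -38437*I*sqrt(41)/164 - 7281/(8286 - 19597) = -38437*I*sqrt(41)/164 - 7281/(-11311) = -38437*I*sqrt(41)/164 - 7281*(-1/11311) = -38437*I*sqrt(41)/164 + 7281/11311 = 7281/11311 - 38437*I*sqrt(41)/164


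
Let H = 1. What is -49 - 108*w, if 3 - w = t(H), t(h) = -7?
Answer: -1129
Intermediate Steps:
w = 10 (w = 3 - 1*(-7) = 3 + 7 = 10)
-49 - 108*w = -49 - 108*10 = -49 - 1080 = -1129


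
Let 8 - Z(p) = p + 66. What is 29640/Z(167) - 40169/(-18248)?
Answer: -35455513/273720 ≈ -129.53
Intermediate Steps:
Z(p) = -58 - p (Z(p) = 8 - (p + 66) = 8 - (66 + p) = 8 + (-66 - p) = -58 - p)
29640/Z(167) - 40169/(-18248) = 29640/(-58 - 1*167) - 40169/(-18248) = 29640/(-58 - 167) - 40169*(-1/18248) = 29640/(-225) + 40169/18248 = 29640*(-1/225) + 40169/18248 = -1976/15 + 40169/18248 = -35455513/273720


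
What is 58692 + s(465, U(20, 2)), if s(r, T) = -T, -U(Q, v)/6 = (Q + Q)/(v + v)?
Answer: 58752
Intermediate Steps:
U(Q, v) = -6*Q/v (U(Q, v) = -6*(Q + Q)/(v + v) = -6*2*Q/(2*v) = -6*2*Q*1/(2*v) = -6*Q/v)
58692 + s(465, U(20, 2)) = 58692 - (-6)*20/2 = 58692 - 1*(-60) = 58692 + 60 = 58752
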